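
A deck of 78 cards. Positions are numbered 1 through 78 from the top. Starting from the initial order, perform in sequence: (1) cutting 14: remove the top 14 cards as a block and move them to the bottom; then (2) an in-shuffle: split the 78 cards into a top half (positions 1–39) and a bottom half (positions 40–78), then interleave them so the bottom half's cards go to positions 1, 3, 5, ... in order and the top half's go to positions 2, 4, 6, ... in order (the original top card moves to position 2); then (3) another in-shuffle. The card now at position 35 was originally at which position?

4

Undo the operations in reverse order, starting from position 35:
  undo op 3 (in-shuffle, from bottom half): 35 ← 57
  undo op 2 (in-shuffle, from bottom half): 57 ← 68
  undo op 1 (cut 14): 68 ← 4
So the card at position 35 came from original position 4.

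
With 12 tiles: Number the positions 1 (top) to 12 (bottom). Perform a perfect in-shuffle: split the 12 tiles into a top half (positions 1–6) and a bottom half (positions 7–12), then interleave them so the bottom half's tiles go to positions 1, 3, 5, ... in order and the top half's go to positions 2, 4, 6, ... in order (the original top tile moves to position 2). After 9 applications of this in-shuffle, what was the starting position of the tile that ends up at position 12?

5

Work backwards from position 12, undoing one in-shuffle at a time:
12 ← 6 ← 3 ← 8 ← 4 ← 2 ← 1 ← 7 ← 10 ← 5
So the tile now at position 12 started at position 5.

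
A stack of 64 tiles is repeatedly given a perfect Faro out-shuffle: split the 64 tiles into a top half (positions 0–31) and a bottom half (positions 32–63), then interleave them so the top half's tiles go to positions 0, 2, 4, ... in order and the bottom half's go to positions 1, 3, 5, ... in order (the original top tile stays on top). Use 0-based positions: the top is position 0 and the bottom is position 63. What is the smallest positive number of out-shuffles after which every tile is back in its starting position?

6

The out-shuffle permutes the 64 positions with cycle lengths [1, 1, 2, 3, 3, 6, 6, 6, 6, 6, 6, 6, 6, 6].
Every tile is home exactly when every cycle has completed a whole number of laps, i.e. after lcm(1, 2, 3, 6) = 6 out-shuffles.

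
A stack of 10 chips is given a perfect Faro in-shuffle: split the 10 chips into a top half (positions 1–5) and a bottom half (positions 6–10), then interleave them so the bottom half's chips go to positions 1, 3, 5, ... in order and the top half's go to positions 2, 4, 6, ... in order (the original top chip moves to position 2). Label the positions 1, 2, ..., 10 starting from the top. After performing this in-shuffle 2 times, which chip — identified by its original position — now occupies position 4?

Work backwards from position 4, undoing one in-shuffle at a time:
4 ← 2 ← 1
So the chip now at position 4 started at position 1.

1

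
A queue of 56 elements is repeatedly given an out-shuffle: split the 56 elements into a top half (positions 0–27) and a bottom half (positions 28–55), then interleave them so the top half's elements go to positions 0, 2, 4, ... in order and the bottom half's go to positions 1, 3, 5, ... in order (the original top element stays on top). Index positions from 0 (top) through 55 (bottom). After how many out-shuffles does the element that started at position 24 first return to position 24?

Follow position 24 under repeated out-shuffles:
24 → 48 → 41 → 27 → 54 → 53 → 51 → 47 → 39 → 23 → 46 → 37 → 19 → 38 → 21 → 42 → 29 → 3 → 6 → 12 → 24
It first returns after 20 out-shuffles.

20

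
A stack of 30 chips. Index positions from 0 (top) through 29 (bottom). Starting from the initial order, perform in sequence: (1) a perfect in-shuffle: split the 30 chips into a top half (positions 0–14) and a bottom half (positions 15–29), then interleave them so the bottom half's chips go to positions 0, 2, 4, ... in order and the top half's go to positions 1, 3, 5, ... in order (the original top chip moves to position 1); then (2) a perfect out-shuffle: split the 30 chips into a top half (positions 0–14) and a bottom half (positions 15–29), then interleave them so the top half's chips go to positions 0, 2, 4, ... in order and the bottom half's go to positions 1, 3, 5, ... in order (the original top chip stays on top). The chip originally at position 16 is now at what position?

Track the chip from position 16 forward through each operation:
  after op 1 (in-shuffle): 16 → 2
  after op 2 (out-shuffle): 2 → 4

4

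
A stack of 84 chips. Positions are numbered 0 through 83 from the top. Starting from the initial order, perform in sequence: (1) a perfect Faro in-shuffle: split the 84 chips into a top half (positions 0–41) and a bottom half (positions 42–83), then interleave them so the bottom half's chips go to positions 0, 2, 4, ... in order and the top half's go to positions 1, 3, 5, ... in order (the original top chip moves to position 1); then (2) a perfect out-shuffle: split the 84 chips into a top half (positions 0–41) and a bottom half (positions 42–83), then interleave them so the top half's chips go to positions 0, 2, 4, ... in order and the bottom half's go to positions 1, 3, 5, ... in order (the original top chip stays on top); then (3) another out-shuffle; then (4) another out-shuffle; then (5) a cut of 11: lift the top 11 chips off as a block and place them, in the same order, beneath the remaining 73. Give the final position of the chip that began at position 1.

13

Track the chip from position 1 forward through each operation:
  after op 1 (in-shuffle): 1 → 3
  after op 2 (out-shuffle): 3 → 6
  after op 3 (out-shuffle): 6 → 12
  after op 4 (out-shuffle): 12 → 24
  after op 5 (cut 11): 24 → 13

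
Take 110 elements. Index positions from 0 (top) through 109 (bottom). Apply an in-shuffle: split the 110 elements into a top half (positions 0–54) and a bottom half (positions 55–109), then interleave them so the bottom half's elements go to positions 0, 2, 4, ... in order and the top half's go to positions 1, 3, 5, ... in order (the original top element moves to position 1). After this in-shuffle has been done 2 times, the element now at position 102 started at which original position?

108

Work backwards from position 102, undoing one in-shuffle at a time:
102 ← 106 ← 108
So the element now at position 102 started at position 108.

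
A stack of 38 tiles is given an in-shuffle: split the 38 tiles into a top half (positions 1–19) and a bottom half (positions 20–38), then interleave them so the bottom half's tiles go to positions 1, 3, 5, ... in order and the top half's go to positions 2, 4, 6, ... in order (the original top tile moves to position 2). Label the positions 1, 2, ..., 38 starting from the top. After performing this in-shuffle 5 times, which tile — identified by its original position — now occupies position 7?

Work backwards from position 7, undoing one in-shuffle at a time:
7 ← 23 ← 31 ← 35 ← 37 ← 38
So the tile now at position 7 started at position 38.

38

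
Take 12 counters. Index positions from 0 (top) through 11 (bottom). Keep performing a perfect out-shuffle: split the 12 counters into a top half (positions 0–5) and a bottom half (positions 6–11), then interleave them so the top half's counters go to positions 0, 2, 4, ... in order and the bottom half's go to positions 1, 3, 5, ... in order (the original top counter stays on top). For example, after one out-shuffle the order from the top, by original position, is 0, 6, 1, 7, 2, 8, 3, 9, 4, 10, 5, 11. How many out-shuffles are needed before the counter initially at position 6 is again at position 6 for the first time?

10

Follow position 6 under repeated out-shuffles:
6 → 1 → 2 → 4 → 8 → 5 → 10 → 9 → 7 → 3 → 6
It first returns after 10 out-shuffles.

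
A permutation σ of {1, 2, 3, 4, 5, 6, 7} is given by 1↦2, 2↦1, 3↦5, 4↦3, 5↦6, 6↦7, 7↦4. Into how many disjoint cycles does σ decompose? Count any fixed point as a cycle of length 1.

Cycle decomposition: (1 2) (3 5 6 7 4).
2 cycles.

2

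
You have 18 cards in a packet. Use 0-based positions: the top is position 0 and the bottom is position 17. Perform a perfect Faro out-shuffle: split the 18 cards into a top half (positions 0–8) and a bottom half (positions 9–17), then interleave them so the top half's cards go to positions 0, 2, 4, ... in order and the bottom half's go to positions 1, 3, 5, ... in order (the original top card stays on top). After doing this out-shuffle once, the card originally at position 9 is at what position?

Track the card's position through each out-shuffle:
9 → 1

1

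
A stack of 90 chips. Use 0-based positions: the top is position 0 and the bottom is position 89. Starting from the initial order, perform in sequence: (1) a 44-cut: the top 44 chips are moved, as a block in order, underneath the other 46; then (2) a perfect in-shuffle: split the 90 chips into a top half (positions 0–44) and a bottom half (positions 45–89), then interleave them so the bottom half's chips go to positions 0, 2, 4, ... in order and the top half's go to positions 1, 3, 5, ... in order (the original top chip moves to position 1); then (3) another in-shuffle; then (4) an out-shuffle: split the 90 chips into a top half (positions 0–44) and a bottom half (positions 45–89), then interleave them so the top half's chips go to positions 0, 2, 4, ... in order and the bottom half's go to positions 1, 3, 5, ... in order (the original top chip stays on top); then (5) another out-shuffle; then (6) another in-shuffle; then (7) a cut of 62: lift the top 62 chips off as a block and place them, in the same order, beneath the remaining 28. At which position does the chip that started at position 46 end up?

27

Track the chip from position 46 forward through each operation:
  after op 1 (cut 44): 46 → 2
  after op 2 (in-shuffle): 2 → 5
  after op 3 (in-shuffle): 5 → 11
  after op 4 (out-shuffle): 11 → 22
  after op 5 (out-shuffle): 22 → 44
  after op 6 (in-shuffle): 44 → 89
  after op 7 (cut 62): 89 → 27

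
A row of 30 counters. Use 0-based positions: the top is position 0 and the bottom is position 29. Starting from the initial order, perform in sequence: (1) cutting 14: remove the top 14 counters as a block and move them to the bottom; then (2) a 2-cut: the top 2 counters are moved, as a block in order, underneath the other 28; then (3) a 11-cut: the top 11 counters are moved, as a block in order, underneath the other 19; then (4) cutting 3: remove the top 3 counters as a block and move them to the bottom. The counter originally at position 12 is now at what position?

Track the counter from position 12 forward through each operation:
  after op 1 (cut 14): 12 → 28
  after op 2 (cut 2): 28 → 26
  after op 3 (cut 11): 26 → 15
  after op 4 (cut 3): 15 → 12

12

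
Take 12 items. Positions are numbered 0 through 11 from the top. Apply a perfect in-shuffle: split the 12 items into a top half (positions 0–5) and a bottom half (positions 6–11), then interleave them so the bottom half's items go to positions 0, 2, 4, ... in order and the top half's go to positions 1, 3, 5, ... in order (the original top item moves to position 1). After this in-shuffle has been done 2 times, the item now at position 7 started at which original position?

1

Work backwards from position 7, undoing one in-shuffle at a time:
7 ← 3 ← 1
So the item now at position 7 started at position 1.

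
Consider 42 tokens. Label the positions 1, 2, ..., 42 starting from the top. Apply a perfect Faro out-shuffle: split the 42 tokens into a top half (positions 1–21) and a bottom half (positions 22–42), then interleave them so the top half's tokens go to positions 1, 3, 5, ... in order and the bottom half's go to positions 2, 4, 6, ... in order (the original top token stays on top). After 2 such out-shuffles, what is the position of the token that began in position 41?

38

Track the token's position through each out-shuffle:
41 → 40 → 38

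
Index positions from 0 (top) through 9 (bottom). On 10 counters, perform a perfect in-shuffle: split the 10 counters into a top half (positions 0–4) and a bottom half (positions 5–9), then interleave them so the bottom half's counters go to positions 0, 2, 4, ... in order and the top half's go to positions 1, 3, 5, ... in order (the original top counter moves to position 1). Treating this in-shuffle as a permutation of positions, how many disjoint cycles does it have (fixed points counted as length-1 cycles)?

1

Trace each unvisited position around until it returns:
(0 1 3 7 4 9 8 6 2 5)
1 cycle in total.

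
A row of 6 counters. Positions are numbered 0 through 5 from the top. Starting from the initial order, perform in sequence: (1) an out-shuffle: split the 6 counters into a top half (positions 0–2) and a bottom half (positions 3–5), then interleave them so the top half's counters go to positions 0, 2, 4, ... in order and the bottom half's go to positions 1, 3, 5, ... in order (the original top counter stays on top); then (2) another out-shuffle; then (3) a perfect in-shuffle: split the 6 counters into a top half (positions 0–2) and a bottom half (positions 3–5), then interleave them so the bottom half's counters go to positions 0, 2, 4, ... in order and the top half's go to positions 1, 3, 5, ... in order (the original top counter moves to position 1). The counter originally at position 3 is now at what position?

5

Track the counter from position 3 forward through each operation:
  after op 1 (out-shuffle): 3 → 1
  after op 2 (out-shuffle): 1 → 2
  after op 3 (in-shuffle): 2 → 5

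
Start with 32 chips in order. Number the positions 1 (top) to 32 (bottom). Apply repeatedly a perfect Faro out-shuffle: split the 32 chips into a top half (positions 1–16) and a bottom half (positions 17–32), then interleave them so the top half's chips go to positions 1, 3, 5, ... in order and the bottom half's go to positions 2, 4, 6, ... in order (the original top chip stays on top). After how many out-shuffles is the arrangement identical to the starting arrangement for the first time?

5

The out-shuffle permutes the 32 positions with cycle lengths [1, 1, 5, 5, 5, 5, 5, 5].
Every chip is home exactly when every cycle has completed a whole number of laps, i.e. after lcm(1, 5) = 5 out-shuffles.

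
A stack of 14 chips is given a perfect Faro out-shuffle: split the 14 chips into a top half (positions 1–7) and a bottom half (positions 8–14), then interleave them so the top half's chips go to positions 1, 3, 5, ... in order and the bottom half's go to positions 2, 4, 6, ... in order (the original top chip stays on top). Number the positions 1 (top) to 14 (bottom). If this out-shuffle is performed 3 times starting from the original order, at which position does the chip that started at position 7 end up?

Track the chip's position through each out-shuffle:
7 → 13 → 12 → 10

10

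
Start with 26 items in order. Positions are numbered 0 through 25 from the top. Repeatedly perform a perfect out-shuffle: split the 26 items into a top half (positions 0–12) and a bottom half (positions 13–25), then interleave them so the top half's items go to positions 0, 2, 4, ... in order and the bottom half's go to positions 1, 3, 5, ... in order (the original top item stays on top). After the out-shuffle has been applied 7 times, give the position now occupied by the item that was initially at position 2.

Track the item's position through each out-shuffle:
2 → 4 → 8 → 16 → 7 → 14 → 3 → 6

6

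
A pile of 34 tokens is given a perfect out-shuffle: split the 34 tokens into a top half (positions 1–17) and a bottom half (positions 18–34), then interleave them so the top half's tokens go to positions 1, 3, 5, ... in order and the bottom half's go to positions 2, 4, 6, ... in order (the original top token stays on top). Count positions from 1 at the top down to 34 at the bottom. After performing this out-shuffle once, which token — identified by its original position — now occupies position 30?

32

Work backwards from position 30, undoing one out-shuffle at a time:
30 ← 32
So the token now at position 30 started at position 32.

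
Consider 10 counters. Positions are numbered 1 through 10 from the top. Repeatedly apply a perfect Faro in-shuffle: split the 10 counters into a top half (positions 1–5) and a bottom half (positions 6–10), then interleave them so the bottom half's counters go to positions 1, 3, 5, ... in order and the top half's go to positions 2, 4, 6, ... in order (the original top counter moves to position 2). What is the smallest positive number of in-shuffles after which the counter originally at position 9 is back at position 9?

Follow position 9 under repeated in-shuffles:
9 → 7 → 3 → 6 → 1 → 2 → 4 → 8 → 5 → 10 → 9
It first returns after 10 in-shuffles.

10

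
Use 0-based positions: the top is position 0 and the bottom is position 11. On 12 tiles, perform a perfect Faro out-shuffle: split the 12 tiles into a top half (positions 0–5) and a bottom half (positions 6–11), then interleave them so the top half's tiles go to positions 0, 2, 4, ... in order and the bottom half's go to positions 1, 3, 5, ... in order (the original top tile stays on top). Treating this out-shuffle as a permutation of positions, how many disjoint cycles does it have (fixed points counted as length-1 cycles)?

3

Trace each unvisited position around until it returns:
(0) (1 2 4 8 5 10 9 7 3 6) (11)
3 cycles in total.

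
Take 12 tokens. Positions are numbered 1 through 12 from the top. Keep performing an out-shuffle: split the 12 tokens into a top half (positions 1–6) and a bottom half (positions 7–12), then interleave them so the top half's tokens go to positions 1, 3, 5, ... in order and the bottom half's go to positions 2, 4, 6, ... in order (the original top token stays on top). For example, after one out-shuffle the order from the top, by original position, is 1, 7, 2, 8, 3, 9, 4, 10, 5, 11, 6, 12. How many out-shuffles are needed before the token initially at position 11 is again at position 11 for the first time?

10

Follow position 11 under repeated out-shuffles:
11 → 10 → 8 → 4 → 7 → 2 → 3 → 5 → 9 → 6 → 11
It first returns after 10 out-shuffles.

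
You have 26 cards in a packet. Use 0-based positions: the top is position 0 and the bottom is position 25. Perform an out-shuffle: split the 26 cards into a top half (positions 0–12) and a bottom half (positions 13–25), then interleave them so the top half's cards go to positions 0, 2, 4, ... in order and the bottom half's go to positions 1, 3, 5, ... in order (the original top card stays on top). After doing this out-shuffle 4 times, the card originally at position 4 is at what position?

14

Track the card's position through each out-shuffle:
4 → 8 → 16 → 7 → 14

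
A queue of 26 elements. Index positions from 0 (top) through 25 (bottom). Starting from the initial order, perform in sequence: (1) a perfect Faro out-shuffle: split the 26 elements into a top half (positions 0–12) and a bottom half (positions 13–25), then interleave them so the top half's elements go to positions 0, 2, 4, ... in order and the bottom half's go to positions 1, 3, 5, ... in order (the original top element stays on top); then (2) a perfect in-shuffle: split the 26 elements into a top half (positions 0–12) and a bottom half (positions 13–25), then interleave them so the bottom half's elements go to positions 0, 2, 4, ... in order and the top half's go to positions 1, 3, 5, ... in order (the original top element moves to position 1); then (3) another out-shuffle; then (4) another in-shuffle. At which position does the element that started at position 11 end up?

23

Track the element from position 11 forward through each operation:
  after op 1 (out-shuffle): 11 → 22
  after op 2 (in-shuffle): 22 → 18
  after op 3 (out-shuffle): 18 → 11
  after op 4 (in-shuffle): 11 → 23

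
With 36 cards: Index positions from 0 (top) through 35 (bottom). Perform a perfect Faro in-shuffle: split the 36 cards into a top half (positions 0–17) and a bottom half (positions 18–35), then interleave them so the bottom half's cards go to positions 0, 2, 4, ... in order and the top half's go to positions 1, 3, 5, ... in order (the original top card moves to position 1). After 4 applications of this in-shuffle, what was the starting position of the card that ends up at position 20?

35

Work backwards from position 20, undoing one in-shuffle at a time:
20 ← 28 ← 32 ← 34 ← 35
So the card now at position 20 started at position 35.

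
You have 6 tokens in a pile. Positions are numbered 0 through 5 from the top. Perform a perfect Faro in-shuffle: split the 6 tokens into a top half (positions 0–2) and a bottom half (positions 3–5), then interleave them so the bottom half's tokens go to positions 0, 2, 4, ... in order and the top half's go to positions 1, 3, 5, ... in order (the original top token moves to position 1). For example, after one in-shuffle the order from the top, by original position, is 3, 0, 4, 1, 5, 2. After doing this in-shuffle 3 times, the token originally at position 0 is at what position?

Track the token's position through each in-shuffle:
0 → 1 → 3 → 0

0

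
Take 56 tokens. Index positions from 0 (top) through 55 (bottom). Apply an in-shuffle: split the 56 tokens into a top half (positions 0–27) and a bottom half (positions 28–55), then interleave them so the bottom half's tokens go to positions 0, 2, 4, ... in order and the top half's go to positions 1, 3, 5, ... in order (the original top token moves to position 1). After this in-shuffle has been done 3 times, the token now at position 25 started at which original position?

45

Work backwards from position 25, undoing one in-shuffle at a time:
25 ← 12 ← 34 ← 45
So the token now at position 25 started at position 45.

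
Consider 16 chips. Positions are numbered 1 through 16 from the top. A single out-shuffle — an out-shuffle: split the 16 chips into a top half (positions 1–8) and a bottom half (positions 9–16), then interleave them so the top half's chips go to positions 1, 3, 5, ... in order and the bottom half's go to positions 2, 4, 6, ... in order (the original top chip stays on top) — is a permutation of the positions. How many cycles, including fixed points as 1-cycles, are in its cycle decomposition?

Trace each unvisited position around until it returns:
(1) (2 3 5 9) (4 7 13 10) (6 11) (8 15 14 12) (16)
6 cycles in total.

6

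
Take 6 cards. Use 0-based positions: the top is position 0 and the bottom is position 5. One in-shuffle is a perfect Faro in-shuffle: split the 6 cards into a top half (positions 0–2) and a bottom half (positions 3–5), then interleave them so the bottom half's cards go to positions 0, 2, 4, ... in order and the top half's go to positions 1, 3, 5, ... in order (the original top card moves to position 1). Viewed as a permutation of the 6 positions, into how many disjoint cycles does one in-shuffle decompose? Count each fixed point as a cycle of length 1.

Trace each unvisited position around until it returns:
(0 1 3) (2 5 4)
2 cycles in total.

2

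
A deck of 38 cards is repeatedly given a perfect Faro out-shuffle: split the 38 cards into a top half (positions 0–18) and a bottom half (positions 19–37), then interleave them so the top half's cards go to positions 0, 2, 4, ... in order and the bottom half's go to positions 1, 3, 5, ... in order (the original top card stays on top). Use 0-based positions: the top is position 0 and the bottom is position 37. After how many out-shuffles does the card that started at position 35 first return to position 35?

36

Follow position 35 under repeated out-shuffles:
35 → 33 → 29 → 21 → 5 → 10 → 20 → 3 → ... → 35 (length 36)
It first returns after 36 out-shuffles.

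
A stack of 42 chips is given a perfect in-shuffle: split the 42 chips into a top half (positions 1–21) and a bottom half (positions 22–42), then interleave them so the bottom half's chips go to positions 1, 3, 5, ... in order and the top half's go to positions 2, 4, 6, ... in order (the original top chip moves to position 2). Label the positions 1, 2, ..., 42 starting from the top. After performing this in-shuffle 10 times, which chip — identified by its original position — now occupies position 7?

26

Work backwards from position 7, undoing one in-shuffle at a time:
7 ← 25 ← 34 ← 17 ← 30 ← 15 ← 29 ← 36 ← 18 ← 9 ← 26
So the chip now at position 7 started at position 26.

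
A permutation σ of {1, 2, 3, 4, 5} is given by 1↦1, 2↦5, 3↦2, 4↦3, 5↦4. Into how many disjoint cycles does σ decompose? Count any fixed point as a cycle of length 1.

Cycle decomposition: (1) (2 5 4 3).
2 cycles.

2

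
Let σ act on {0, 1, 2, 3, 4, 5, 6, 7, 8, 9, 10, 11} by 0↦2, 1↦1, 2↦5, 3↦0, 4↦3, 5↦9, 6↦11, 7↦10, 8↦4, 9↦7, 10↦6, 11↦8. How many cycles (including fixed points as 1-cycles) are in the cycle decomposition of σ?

Cycle decomposition: (0 2 5 9 7 10 6 11 8 4 3) (1).
2 cycles.

2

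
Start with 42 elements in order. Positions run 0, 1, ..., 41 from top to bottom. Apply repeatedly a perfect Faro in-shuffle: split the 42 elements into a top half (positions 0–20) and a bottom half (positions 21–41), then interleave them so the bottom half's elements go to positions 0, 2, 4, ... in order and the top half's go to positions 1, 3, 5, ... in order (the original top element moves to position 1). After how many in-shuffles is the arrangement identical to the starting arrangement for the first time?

The in-shuffle permutes the 42 positions with cycle lengths [14, 14, 14].
Every element is home exactly when every cycle has completed a whole number of laps, i.e. after lcm(14) = 14 in-shuffles.

14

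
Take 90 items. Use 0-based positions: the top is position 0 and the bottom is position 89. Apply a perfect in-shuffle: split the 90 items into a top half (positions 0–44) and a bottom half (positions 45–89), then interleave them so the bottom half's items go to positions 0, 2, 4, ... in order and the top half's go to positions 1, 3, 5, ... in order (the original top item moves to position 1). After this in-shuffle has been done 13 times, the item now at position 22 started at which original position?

56

Work backwards from position 22, undoing one in-shuffle at a time:
22 ← 56 ← 73 ← 36 ← 63 ← ... ← 56 (13 steps).
So the item now at position 22 started at position 56.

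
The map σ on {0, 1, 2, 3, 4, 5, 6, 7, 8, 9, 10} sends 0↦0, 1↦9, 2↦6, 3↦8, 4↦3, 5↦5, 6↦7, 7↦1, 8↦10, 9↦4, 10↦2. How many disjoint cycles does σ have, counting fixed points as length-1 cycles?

3

Cycle decomposition: (0) (1 9 4 3 8 10 2 6 7) (5).
3 cycles.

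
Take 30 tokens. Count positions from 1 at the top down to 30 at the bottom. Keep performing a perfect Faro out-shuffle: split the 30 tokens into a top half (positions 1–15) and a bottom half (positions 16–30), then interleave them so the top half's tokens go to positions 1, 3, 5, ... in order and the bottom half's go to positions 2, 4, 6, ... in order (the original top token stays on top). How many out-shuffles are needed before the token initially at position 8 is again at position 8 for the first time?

Follow position 8 under repeated out-shuffles:
8 → 15 → 29 → 28 → 26 → 22 → 14 → 27 → ... → 8 (length 28)
It first returns after 28 out-shuffles.

28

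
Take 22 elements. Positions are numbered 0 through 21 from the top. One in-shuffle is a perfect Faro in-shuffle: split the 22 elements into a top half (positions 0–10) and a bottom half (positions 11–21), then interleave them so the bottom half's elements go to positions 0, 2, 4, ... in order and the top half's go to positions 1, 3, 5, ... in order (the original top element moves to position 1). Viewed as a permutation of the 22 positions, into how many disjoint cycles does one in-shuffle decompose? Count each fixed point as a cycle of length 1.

2

Trace each unvisited position around until it returns:
(0 1 3 7 15 8 ... len 11) (4 9 19 16 10 21 ... len 11)
2 cycles in total.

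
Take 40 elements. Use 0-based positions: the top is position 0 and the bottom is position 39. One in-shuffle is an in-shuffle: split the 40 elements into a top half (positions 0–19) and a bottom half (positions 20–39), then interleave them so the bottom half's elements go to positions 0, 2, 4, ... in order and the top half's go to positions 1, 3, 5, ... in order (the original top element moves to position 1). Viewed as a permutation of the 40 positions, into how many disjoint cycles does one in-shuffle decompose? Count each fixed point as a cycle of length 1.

2

Trace each unvisited position around until it returns:
(0 1 3 7 15 31 ... len 20) (2 5 11 23 6 13 ... len 20)
2 cycles in total.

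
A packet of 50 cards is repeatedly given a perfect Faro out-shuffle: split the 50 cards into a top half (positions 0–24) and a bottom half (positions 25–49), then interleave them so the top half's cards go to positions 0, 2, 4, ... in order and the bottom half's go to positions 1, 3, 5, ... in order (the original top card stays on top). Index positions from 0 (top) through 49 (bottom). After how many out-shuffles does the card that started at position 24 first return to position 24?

21

Follow position 24 under repeated out-shuffles:
24 → 48 → 47 → 45 → 41 → 33 → 17 → 34 → ... → 24 (length 21)
It first returns after 21 out-shuffles.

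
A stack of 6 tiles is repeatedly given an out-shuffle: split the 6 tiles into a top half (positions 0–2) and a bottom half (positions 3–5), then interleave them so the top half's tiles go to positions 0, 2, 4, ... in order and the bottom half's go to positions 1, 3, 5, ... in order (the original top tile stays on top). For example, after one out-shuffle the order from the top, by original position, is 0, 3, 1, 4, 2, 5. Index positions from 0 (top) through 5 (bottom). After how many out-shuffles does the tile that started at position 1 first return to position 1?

4

Follow position 1 under repeated out-shuffles:
1 → 2 → 4 → 3 → 1
It first returns after 4 out-shuffles.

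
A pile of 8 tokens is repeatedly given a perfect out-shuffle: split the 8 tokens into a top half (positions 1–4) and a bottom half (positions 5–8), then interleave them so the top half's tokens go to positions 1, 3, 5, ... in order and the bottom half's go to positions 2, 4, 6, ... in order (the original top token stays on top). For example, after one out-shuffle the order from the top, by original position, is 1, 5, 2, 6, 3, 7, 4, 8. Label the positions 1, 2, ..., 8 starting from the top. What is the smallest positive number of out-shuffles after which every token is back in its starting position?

3

The out-shuffle permutes the 8 positions with cycle lengths [1, 1, 3, 3].
Every token is home exactly when every cycle has completed a whole number of laps, i.e. after lcm(1, 3) = 3 out-shuffles.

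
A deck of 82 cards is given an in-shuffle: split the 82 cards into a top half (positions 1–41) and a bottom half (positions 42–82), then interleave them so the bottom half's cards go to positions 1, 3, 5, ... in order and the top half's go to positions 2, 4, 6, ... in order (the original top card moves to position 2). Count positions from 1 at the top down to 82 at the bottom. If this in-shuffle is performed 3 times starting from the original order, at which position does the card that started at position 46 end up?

36

Track the card's position through each in-shuffle:
46 → 9 → 18 → 36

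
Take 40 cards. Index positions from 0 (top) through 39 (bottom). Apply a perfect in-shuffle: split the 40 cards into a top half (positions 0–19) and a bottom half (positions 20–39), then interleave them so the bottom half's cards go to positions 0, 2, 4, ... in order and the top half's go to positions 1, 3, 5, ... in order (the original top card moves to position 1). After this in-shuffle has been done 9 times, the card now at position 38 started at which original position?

Work backwards from position 38, undoing one in-shuffle at a time:
38 ← 39 ← 19 ← 9 ← 4 ← 22 ← 31 ← 15 ← 7 ← 3
So the card now at position 38 started at position 3.

3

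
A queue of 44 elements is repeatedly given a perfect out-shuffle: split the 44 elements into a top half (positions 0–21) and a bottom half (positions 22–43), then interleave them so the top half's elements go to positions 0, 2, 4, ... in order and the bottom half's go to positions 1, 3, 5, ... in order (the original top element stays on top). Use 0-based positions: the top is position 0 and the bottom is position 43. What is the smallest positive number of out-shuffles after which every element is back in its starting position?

The out-shuffle permutes the 44 positions with cycle lengths [1, 1, 14, 14, 14].
Every element is home exactly when every cycle has completed a whole number of laps, i.e. after lcm(1, 14) = 14 out-shuffles.

14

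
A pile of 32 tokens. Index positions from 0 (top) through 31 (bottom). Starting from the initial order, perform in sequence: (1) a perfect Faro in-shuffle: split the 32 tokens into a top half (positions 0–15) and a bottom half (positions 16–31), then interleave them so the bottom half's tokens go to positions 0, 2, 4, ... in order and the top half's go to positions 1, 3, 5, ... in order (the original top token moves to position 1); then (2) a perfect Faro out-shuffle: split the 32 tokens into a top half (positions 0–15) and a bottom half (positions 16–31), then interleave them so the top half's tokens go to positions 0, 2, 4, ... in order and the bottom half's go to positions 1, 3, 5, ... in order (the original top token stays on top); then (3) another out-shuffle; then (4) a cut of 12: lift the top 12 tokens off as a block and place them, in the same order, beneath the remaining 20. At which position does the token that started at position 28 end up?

Track the token from position 28 forward through each operation:
  after op 1 (in-shuffle): 28 → 24
  after op 2 (out-shuffle): 24 → 17
  after op 3 (out-shuffle): 17 → 3
  after op 4 (cut 12): 3 → 23

23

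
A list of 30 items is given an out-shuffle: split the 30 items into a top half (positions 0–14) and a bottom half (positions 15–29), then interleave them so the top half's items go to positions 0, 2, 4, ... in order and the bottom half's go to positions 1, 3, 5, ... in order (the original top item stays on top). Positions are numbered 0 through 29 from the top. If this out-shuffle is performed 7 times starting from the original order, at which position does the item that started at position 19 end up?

25

Track the item's position through each out-shuffle:
19 → 9 → 18 → 7 → 14 → 28 → 27 → 25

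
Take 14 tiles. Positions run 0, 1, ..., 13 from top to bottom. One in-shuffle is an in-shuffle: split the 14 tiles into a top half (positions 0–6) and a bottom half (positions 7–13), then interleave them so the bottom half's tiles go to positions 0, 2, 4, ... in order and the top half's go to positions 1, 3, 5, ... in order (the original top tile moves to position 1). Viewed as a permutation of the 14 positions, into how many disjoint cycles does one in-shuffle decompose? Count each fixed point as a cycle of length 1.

Trace each unvisited position around until it returns:
(0 1 3 7) (2 5 11 8) (4 9) (6 13 12 10)
4 cycles in total.

4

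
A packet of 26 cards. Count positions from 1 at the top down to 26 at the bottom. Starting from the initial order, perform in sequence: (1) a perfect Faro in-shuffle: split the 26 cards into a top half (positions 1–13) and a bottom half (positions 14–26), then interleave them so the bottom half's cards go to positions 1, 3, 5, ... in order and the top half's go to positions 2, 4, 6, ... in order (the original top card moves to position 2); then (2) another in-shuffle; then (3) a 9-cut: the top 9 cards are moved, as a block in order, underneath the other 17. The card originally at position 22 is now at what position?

24

Track the card from position 22 forward through each operation:
  after op 1 (in-shuffle): 22 → 17
  after op 2 (in-shuffle): 17 → 7
  after op 3 (cut 9): 7 → 24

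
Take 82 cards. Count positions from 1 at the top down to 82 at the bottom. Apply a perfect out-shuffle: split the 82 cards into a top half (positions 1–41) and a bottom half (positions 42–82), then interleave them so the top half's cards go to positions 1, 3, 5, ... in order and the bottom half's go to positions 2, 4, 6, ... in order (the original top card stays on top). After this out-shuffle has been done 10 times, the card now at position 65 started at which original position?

77

Work backwards from position 65, undoing one out-shuffle at a time:
65 ← 33 ← 17 ← 9 ← 5 ← 3 ← 2 ← 42 ← 62 ← 72 ← 77
So the card now at position 65 started at position 77.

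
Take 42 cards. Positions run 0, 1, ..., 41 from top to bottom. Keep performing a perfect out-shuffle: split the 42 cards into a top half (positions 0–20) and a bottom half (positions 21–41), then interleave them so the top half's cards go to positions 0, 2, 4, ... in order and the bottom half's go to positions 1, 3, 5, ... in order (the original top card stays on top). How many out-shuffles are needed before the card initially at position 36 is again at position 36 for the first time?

20

Follow position 36 under repeated out-shuffles:
36 → 31 → 21 → 1 → 2 → 4 → 8 → 16 → 32 → 23 → 5 → 10 → 20 → 40 → 39 → 37 → 33 → 25 → 9 → 18 → 36
It first returns after 20 out-shuffles.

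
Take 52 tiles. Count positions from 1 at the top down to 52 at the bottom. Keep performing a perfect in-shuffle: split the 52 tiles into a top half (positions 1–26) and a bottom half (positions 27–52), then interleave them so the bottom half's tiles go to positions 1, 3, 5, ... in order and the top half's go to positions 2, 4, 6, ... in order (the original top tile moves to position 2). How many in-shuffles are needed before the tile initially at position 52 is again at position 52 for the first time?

52

Follow position 52 under repeated in-shuffles:
52 → 51 → 49 → 45 → 37 → 21 → 42 → 31 → ... → 52 (length 52)
It first returns after 52 in-shuffles.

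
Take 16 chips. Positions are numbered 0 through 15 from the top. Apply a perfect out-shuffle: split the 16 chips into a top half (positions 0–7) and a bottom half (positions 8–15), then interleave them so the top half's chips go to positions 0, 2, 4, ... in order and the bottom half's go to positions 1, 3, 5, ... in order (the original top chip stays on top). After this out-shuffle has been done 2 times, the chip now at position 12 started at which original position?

Work backwards from position 12, undoing one out-shuffle at a time:
12 ← 6 ← 3
So the chip now at position 12 started at position 3.

3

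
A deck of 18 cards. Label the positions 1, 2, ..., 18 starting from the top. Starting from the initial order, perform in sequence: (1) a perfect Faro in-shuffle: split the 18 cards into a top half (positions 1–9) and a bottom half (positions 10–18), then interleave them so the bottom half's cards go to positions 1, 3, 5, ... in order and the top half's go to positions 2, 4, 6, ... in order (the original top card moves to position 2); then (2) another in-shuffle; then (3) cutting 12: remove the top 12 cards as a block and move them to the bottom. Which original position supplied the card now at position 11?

Undo the operations in reverse order, starting from position 11:
  undo op 3 (cut 12): 11 ← 5
  undo op 2 (in-shuffle, from bottom half): 5 ← 12
  undo op 1 (in-shuffle, from top half): 12 ← 6
So the card at position 11 came from original position 6.

6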